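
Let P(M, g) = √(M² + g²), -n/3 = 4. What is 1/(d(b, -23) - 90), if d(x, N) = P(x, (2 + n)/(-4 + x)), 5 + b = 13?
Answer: -360/32119 - 2*√281/32119 ≈ -0.012252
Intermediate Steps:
n = -12 (n = -3*4 = -12)
b = 8 (b = -5 + 13 = 8)
d(x, N) = √(x² + 100/(-4 + x)²) (d(x, N) = √(x² + ((2 - 12)/(-4 + x))²) = √(x² + (-10/(-4 + x))²) = √(x² + 100/(-4 + x)²))
1/(d(b, -23) - 90) = 1/(√(8² + 100/(-4 + 8)²) - 90) = 1/(√(64 + 100/4²) - 90) = 1/(√(64 + 100*(1/16)) - 90) = 1/(√(64 + 25/4) - 90) = 1/(√(281/4) - 90) = 1/(√281/2 - 90) = 1/(-90 + √281/2)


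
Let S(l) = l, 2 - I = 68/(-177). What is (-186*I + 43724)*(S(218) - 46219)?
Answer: -117465945552/59 ≈ -1.9909e+9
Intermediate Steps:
I = 422/177 (I = 2 - 68/(-177) = 2 - 68*(-1)/177 = 2 - 1*(-68/177) = 2 + 68/177 = 422/177 ≈ 2.3842)
(-186*I + 43724)*(S(218) - 46219) = (-186*422/177 + 43724)*(218 - 46219) = (-26164/59 + 43724)*(-46001) = (2553552/59)*(-46001) = -117465945552/59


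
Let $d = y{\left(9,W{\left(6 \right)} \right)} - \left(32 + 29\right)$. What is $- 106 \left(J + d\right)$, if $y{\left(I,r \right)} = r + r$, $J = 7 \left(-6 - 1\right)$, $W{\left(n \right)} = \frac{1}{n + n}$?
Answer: $\frac{34927}{3} \approx 11642.0$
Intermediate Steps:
$W{\left(n \right)} = \frac{1}{2 n}$
$J = -49$ ($J = 7 \left(-7\right) = -49$)
$y{\left(I,r \right)} = 2 r$
$d = - \frac{365}{6}$ ($d = 2 \frac{1}{2 \cdot 6} - \left(32 + 29\right) = 2 \cdot \frac{1}{2} \cdot \frac{1}{6} - 61 = 2 \cdot \frac{1}{12} - 61 = \frac{1}{6} - 61 = - \frac{365}{6} \approx -60.833$)
$- 106 \left(J + d\right) = - 106 \left(-49 - \frac{365}{6}\right) = \left(-106\right) \left(- \frac{659}{6}\right) = \frac{34927}{3}$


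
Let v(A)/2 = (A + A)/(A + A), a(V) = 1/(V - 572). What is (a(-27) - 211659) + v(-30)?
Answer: -126782544/599 ≈ -2.1166e+5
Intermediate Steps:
a(V) = 1/(-572 + V)
v(A) = 2 (v(A) = 2*((A + A)/(A + A)) = 2*((2*A)/((2*A))) = 2*((2*A)*(1/(2*A))) = 2*1 = 2)
(a(-27) - 211659) + v(-30) = (1/(-572 - 27) - 211659) + 2 = (1/(-599) - 211659) + 2 = (-1/599 - 211659) + 2 = -126783742/599 + 2 = -126782544/599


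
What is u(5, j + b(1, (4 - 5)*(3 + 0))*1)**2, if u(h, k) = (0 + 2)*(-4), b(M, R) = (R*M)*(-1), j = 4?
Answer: 64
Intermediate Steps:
b(M, R) = -M*R (b(M, R) = (M*R)*(-1) = -M*R)
u(h, k) = -8 (u(h, k) = 2*(-4) = -8)
u(5, j + b(1, (4 - 5)*(3 + 0))*1)**2 = (-8)**2 = 64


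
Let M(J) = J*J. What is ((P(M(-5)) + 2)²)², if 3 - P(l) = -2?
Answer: 2401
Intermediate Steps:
M(J) = J²
P(l) = 5 (P(l) = 3 - 1*(-2) = 3 + 2 = 5)
((P(M(-5)) + 2)²)² = ((5 + 2)²)² = (7²)² = 49² = 2401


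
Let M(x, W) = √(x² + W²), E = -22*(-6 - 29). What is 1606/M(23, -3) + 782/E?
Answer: 391/385 + 803*√538/269 ≈ 70.255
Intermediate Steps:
E = 770 (E = -22*(-35) = 770)
M(x, W) = √(W² + x²)
1606/M(23, -3) + 782/E = 1606/(√((-3)² + 23²)) + 782/770 = 1606/(√(9 + 529)) + 782*(1/770) = 1606/(√538) + 391/385 = 1606*(√538/538) + 391/385 = 803*√538/269 + 391/385 = 391/385 + 803*√538/269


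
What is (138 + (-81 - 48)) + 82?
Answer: 91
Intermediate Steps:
(138 + (-81 - 48)) + 82 = (138 - 129) + 82 = 9 + 82 = 91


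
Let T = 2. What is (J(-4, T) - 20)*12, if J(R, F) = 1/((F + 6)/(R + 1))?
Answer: -489/2 ≈ -244.50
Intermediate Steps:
J(R, F) = (1 + R)/(6 + F) (J(R, F) = 1/((6 + F)/(1 + R)) = (1 + R)/(6 + F))
(J(-4, T) - 20)*12 = ((1 - 4)/(6 + 2) - 20)*12 = (-3/8 - 20)*12 = -163/8*12 = -489/2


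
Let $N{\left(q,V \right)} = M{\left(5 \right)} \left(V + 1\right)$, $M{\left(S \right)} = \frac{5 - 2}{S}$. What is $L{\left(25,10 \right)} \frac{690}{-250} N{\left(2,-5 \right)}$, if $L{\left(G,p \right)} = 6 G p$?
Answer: $9936$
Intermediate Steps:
$M{\left(S \right)} = \frac{3}{S}$ ($M{\left(S \right)} = \frac{5 - 2}{S} = \frac{3}{S}$)
$L{\left(G,p \right)} = 6 G p$
$N{\left(q,V \right)} = \frac{3}{5} + \frac{3 V}{5}$ ($N{\left(q,V \right)} = \frac{3}{5} \left(V + 1\right) = 3 \cdot \frac{1}{5} \left(1 + V\right) = \frac{3 \left(1 + V\right)}{5} = \frac{3}{5} + \frac{3 V}{5}$)
$L{\left(25,10 \right)} \frac{690}{-250} N{\left(2,-5 \right)} = 6 \cdot 25 \cdot 10 \frac{690}{-250} \left(\frac{3}{5} + \frac{3}{5} \left(-5\right)\right) = 1500 \cdot 690 \left(- \frac{1}{250}\right) \left(\frac{3}{5} - 3\right) = 1500 \left(\left(- \frac{69}{25}\right) \left(- \frac{12}{5}\right)\right) = 1500 \cdot \frac{828}{125} = 9936$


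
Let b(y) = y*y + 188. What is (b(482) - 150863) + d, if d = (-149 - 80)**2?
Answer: 134090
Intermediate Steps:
b(y) = 188 + y**2 (b(y) = y**2 + 188 = 188 + y**2)
d = 52441 (d = (-229)**2 = 52441)
(b(482) - 150863) + d = ((188 + 482**2) - 150863) + 52441 = ((188 + 232324) - 150863) + 52441 = (232512 - 150863) + 52441 = 81649 + 52441 = 134090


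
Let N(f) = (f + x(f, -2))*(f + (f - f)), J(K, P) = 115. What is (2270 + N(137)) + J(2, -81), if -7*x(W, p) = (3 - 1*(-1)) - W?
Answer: 23757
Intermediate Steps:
x(W, p) = -4/7 + W/7 (x(W, p) = -((3 - 1*(-1)) - W)/7 = -((3 + 1) - W)/7 = -(4 - W)/7 = -4/7 + W/7)
N(f) = f*(-4/7 + 8*f/7) (N(f) = (f + (-4/7 + f/7))*(f + (f - f)) = (-4/7 + 8*f/7)*(f + 0) = (-4/7 + 8*f/7)*f = f*(-4/7 + 8*f/7))
(2270 + N(137)) + J(2, -81) = (2270 + (4/7)*137*(-1 + 2*137)) + 115 = (2270 + (4/7)*137*(-1 + 274)) + 115 = (2270 + (4/7)*137*273) + 115 = (2270 + 21372) + 115 = 23642 + 115 = 23757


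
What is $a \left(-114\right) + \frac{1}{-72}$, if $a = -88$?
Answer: $\frac{722303}{72} \approx 10032.0$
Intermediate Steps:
$a \left(-114\right) + \frac{1}{-72} = \left(-88\right) \left(-114\right) + \frac{1}{-72} = 10032 - \frac{1}{72} = \frac{722303}{72}$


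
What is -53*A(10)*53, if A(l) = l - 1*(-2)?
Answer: -33708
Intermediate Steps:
A(l) = 2 + l (A(l) = l + 2 = 2 + l)
-53*A(10)*53 = -53*(2 + 10)*53 = -53*12*53 = -636*53 = -33708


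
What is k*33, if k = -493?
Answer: -16269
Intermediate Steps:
k*33 = -493*33 = -16269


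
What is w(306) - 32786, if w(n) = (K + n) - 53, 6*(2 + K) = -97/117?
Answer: -22839667/702 ≈ -32535.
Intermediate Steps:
K = -1501/702 (K = -2 + (-97/117)/6 = -2 + (-97*1/117)/6 = -2 + (⅙)*(-97/117) = -2 - 97/702 = -1501/702 ≈ -2.1382)
w(n) = -38707/702 + n (w(n) = (-1501/702 + n) - 53 = -38707/702 + n)
w(306) - 32786 = (-38707/702 + 306) - 32786 = 176105/702 - 32786 = -22839667/702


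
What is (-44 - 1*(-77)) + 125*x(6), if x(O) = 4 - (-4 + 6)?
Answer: 283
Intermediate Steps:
x(O) = 2 (x(O) = 4 - 1*2 = 4 - 2 = 2)
(-44 - 1*(-77)) + 125*x(6) = (-44 - 1*(-77)) + 125*2 = (-44 + 77) + 250 = 33 + 250 = 283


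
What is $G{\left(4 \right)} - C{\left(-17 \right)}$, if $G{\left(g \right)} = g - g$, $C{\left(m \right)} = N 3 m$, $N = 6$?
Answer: $306$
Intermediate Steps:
$C{\left(m \right)} = 18 m$ ($C{\left(m \right)} = 6 \cdot 3 m = 18 m$)
$G{\left(g \right)} = 0$
$G{\left(4 \right)} - C{\left(-17 \right)} = 0 - 18 \left(-17\right) = 0 - -306 = 0 + 306 = 306$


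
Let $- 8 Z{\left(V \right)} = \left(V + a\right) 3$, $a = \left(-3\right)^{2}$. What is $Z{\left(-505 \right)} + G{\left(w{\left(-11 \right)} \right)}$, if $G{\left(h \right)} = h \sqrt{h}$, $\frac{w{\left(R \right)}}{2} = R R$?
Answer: $186 + 2662 \sqrt{2} \approx 3950.6$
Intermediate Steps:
$w{\left(R \right)} = 2 R^{2}$ ($w{\left(R \right)} = 2 R R = 2 R^{2}$)
$a = 9$
$G{\left(h \right)} = h^{\frac{3}{2}}$
$Z{\left(V \right)} = - \frac{27}{8} - \frac{3 V}{8}$ ($Z{\left(V \right)} = - \frac{\left(V + 9\right) 3}{8} = - \frac{\left(9 + V\right) 3}{8} = - \frac{27 + 3 V}{8} = - \frac{27}{8} - \frac{3 V}{8}$)
$Z{\left(-505 \right)} + G{\left(w{\left(-11 \right)} \right)} = \left(- \frac{27}{8} - - \frac{1515}{8}\right) + \left(2 \left(-11\right)^{2}\right)^{\frac{3}{2}} = \left(- \frac{27}{8} + \frac{1515}{8}\right) + \left(2 \cdot 121\right)^{\frac{3}{2}} = 186 + 242^{\frac{3}{2}} = 186 + 2662 \sqrt{2}$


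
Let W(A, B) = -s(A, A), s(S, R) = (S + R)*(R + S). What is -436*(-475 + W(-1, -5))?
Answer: 208844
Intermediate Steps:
s(S, R) = (R + S)**2 (s(S, R) = (R + S)*(R + S) = (R + S)**2)
W(A, B) = -4*A**2 (W(A, B) = -(A + A)**2 = -(2*A)**2 = -4*A**2)
-436*(-475 + W(-1, -5)) = -436*(-475 - 4*(-1)**2) = -436*(-475 - 4*1) = -436*(-475 - 4) = -436*(-479) = 208844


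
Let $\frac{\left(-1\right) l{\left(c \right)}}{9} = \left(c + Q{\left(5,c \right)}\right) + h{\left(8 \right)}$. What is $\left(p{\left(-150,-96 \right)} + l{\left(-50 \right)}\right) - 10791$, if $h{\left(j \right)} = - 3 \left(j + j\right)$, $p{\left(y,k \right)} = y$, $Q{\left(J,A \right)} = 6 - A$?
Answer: $-10563$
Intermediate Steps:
$h{\left(j \right)} = - 6 j$ ($h{\left(j \right)} = - 3 \cdot 2 j = - 6 j$)
$l{\left(c \right)} = 378$ ($l{\left(c \right)} = - 9 \left(\left(c - \left(-6 + c\right)\right) - 48\right) = - 9 \left(6 - 48\right) = \left(-9\right) \left(-42\right) = 378$)
$\left(p{\left(-150,-96 \right)} + l{\left(-50 \right)}\right) - 10791 = \left(-150 + 378\right) - 10791 = 228 - 10791 = -10563$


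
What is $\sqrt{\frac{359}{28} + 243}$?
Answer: $\frac{\sqrt{50141}}{14} \approx 15.994$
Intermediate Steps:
$\sqrt{\frac{359}{28} + 243} = \sqrt{\frac{7163}{28}} = \frac{\sqrt{50141}}{14}$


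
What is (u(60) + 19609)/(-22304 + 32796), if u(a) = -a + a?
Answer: 19609/10492 ≈ 1.8689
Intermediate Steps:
u(a) = 0
(u(60) + 19609)/(-22304 + 32796) = (0 + 19609)/(-22304 + 32796) = 19609/10492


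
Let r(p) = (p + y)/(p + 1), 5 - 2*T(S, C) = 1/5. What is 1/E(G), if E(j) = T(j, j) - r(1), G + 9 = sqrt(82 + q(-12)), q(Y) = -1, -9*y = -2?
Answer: 90/161 ≈ 0.55901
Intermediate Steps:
y = 2/9 (y = -1/9*(-2) = 2/9 ≈ 0.22222)
T(S, C) = 12/5 (T(S, C) = 5/2 - 1/2/5 = 5/2 - 1/2*1/5 = 5/2 - 1/10 = 12/5)
r(p) = (2/9 + p)/(1 + p) (r(p) = (p + 2/9)/(p + 1) = (2/9 + p)/(1 + p))
G = 0 (G = -9 + sqrt(82 - 1) = -9 + sqrt(81) = -9 + 9 = 0)
E(j) = 161/90 (E(j) = 12/5 - (2/9 + 1)/(1 + 1) = 12/5 - 11/(2*9) = 12/5 - 1*11/18 = 12/5 - 11/18 = 161/90)
1/E(G) = 1/(161/90) = 90/161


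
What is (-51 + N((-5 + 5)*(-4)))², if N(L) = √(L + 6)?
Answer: (51 - √6)² ≈ 2357.2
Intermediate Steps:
N(L) = √(6 + L)
(-51 + N((-5 + 5)*(-4)))² = (-51 + √(6 + (-5 + 5)*(-4)))² = (-51 + √(6 + 0*(-4)))² = (-51 + √(6 + 0))² = (-51 + √6)²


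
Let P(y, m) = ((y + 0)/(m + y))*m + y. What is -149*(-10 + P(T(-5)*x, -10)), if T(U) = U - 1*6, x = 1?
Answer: 82099/21 ≈ 3909.5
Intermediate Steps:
T(U) = -6 + U (T(U) = U - 6 = -6 + U)
P(y, m) = y + m*y/(m + y) (P(y, m) = (y/(m + y))*m + y = m*y/(m + y) + y = y + m*y/(m + y))
-149*(-10 + P(T(-5)*x, -10)) = -149*(-10 + ((-6 - 5)*1)*((-6 - 5)*1 + 2*(-10))/(-10 + (-6 - 5)*1)) = -149*(-10 + (-11*1)*(-11*1 - 20)/(-10 - 11*1)) = -149*(-10 - 11*(-11 - 20)/(-10 - 11)) = -149*(-10 - 11*(-31)/(-21)) = -149*(-10 - 11*(-1/21)*(-31)) = -149*(-10 - 341/21) = -149*(-551/21) = 82099/21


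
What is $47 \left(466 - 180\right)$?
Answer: $13442$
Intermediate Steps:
$47 \left(466 - 180\right) = 47 \cdot 286 = 13442$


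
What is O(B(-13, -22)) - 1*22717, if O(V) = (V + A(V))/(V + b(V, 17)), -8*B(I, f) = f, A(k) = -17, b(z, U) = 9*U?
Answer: -14152748/623 ≈ -22717.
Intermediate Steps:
B(I, f) = -f/8
O(V) = (-17 + V)/(153 + V) (O(V) = (V - 17)/(V + 9*17) = (-17 + V)/(V + 153) = (-17 + V)/(153 + V))
O(B(-13, -22)) - 1*22717 = (-17 - 1/8*(-22))/(153 - 1/8*(-22)) - 1*22717 = (-17 + 11/4)/(153 + 11/4) - 22717 = -57/4/(623/4) - 22717 = (4/623)*(-57/4) - 22717 = -57/623 - 22717 = -14152748/623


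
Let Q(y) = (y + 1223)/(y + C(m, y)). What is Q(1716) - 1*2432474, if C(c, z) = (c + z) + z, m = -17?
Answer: -12481021155/5131 ≈ -2.4325e+6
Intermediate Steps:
C(c, z) = c + 2*z
Q(y) = (1223 + y)/(-17 + 3*y) (Q(y) = (y + 1223)/(y + (-17 + 2*y)) = (1223 + y)/(-17 + 3*y))
Q(1716) - 1*2432474 = (1223 + 1716)/(-17 + 3*1716) - 1*2432474 = 2939/(-17 + 5148) - 2432474 = 2939/5131 - 2432474 = -12481021155/5131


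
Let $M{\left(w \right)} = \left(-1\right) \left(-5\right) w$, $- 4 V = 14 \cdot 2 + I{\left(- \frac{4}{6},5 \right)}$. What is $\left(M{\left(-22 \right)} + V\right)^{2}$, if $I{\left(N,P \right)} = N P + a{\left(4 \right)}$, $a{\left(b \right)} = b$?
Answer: $\frac{494209}{36} \approx 13728.0$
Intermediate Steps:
$I{\left(N,P \right)} = 4 + N P$ ($I{\left(N,P \right)} = N P + 4 = 4 + N P$)
$V = - \frac{43}{6}$ ($V = - \frac{14 \cdot 2 + \left(4 + - \frac{4}{6} \cdot 5\right)}{4} = - \frac{28 + \left(4 + \left(-4\right) \frac{1}{6} \cdot 5\right)}{4} = - \frac{28 + \left(4 - \frac{10}{3}\right)}{4} = - \frac{28 + \frac{2}{3}}{4} = \left(- \frac{1}{4}\right) \frac{86}{3} = - \frac{43}{6} \approx -7.1667$)
$M{\left(w \right)} = 5 w$
$\left(M{\left(-22 \right)} + V\right)^{2} = \left(5 \left(-22\right) - \frac{43}{6}\right)^{2} = \left(-110 - \frac{43}{6}\right)^{2} = \left(- \frac{703}{6}\right)^{2} = \frac{494209}{36}$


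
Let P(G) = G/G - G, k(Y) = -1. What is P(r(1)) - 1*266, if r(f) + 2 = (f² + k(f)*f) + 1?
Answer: -264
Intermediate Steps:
r(f) = -1 + f² - f (r(f) = -2 + ((f² - f) + 1) = -2 + (1 + f² - f) = -1 + f² - f)
P(G) = 1 - G
P(r(1)) - 1*266 = (1 - (-1 + 1² - 1*1)) - 1*266 = (1 - (-1 + 1 - 1)) - 266 = (1 - 1*(-1)) - 266 = (1 + 1) - 266 = 2 - 266 = -264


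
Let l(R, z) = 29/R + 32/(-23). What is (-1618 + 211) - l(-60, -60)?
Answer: -1939073/1380 ≈ -1405.1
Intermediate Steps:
l(R, z) = -32/23 + 29/R (l(R, z) = 29/R + 32*(-1/23) = 29/R - 32/23 = -32/23 + 29/R)
(-1618 + 211) - l(-60, -60) = (-1618 + 211) - (-32/23 + 29/(-60)) = -1407 - (-32/23 + 29*(-1/60)) = -1407 - (-32/23 - 29/60) = -1407 - 1*(-2587/1380) = -1407 + 2587/1380 = -1939073/1380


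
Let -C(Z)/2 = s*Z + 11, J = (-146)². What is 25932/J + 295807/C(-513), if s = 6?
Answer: 1616122225/32688086 ≈ 49.441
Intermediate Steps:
J = 21316
C(Z) = -22 - 12*Z (C(Z) = -2*(6*Z + 11) = -2*(11 + 6*Z) = -22 - 12*Z)
25932/J + 295807/C(-513) = 25932/21316 + 295807/(-22 - 12*(-513)) = 25932*(1/21316) + 295807/(-22 + 6156) = 6483/5329 + 295807/6134 = 1616122225/32688086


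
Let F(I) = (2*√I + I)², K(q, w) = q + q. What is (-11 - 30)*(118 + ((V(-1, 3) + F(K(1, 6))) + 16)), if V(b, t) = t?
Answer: -6109 - 328*√2 ≈ -6572.9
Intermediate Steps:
K(q, w) = 2*q
F(I) = (I + 2*√I)²
(-11 - 30)*(118 + ((V(-1, 3) + F(K(1, 6))) + 16)) = (-11 - 30)*(118 + ((3 + (2*1 + 2*√(2*1))²) + 16)) = -41*(118 + ((3 + (2 + 2*√2)²) + 16)) = -41*(118 + (19 + (2 + 2*√2)²)) = -41*(137 + (2 + 2*√2)²) = -5617 - 41*(2 + 2*√2)²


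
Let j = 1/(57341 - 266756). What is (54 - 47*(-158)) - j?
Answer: 1566424201/209415 ≈ 7480.0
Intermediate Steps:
j = -1/209415 (j = 1/(-209415) = -1/209415 ≈ -4.7752e-6)
(54 - 47*(-158)) - j = (54 - 47*(-158)) - 1*(-1/209415) = (54 + 7426) + 1/209415 = 7480 + 1/209415 = 1566424201/209415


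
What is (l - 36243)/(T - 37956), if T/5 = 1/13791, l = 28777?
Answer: 102963606/523451191 ≈ 0.19670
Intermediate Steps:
T = 5/13791 ≈ 0.00036256
(l - 36243)/(T - 37956) = (28777 - 36243)/(5/13791 - 37956) = -7466/(-523451191/13791) = -7466*(-13791/523451191) = 102963606/523451191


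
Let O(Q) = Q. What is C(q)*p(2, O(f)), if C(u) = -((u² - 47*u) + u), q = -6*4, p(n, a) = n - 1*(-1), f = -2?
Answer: -5040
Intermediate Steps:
p(n, a) = 1 + n (p(n, a) = n + 1 = 1 + n)
q = -24 (q = -3*8 = -24)
C(u) = -u² + 46*u (C(u) = -(u² - 46*u) = -u² + 46*u)
C(q)*p(2, O(f)) = (-24*(46 - 1*(-24)))*(1 + 2) = -24*(46 + 24)*3 = -24*70*3 = -1680*3 = -5040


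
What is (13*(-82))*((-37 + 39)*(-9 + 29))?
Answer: -42640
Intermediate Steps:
(13*(-82))*((-37 + 39)*(-9 + 29)) = -2132*20 = -1066*40 = -42640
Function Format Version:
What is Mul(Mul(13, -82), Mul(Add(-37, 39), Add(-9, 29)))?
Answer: -42640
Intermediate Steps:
Mul(Mul(13, -82), Mul(Add(-37, 39), Add(-9, 29))) = Mul(-1066, Mul(2, 20)) = Mul(-1066, 40) = -42640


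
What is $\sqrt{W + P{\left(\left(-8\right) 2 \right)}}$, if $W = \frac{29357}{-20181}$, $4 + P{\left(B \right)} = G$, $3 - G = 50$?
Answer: $\frac{2 i \sqrt{5557587}}{651} \approx 7.2426 i$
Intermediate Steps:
$G = -47$ ($G = 3 - 50 = -47$)
$P{\left(B \right)} = -51$ ($P{\left(B \right)} = -4 - 47 = -51$)
$W = - \frac{947}{651}$ ($W = 29357 \left(- \frac{1}{20181}\right) = - \frac{947}{651} \approx -1.4547$)
$\sqrt{W + P{\left(\left(-8\right) 2 \right)}} = \sqrt{- \frac{947}{651} - 51} = \sqrt{- \frac{34148}{651}} = \frac{2 i \sqrt{5557587}}{651}$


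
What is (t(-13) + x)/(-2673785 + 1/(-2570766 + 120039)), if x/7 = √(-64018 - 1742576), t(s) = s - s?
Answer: -17155089*I*√1806594/6552717091696 ≈ -0.0035189*I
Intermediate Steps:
t(s) = 0
x = 7*I*√1806594 (x = 7*√(-64018 - 1742576) = 7*√(-1806594) = 7*(I*√1806594) = 7*I*√1806594 ≈ 9408.7*I)
(t(-13) + x)/(-2673785 + 1/(-2570766 + 120039)) = (0 + 7*I*√1806594)/(-2673785 + 1/(-2570766 + 120039)) = (7*I*√1806594)/(-2673785 + 1/(-2450727)) = (7*I*√1806594)/(-2673785 - 1/2450727) = (7*I*√1806594)/(-6552717091696/2450727) = (7*I*√1806594)*(-2450727/6552717091696) = -17155089*I*√1806594/6552717091696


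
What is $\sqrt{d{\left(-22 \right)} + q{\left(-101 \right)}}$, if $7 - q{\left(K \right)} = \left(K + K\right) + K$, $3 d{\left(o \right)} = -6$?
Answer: $2 \sqrt{77} \approx 17.55$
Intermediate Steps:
$d{\left(o \right)} = -2$ ($d{\left(o \right)} = \frac{1}{3} \left(-6\right) = -2$)
$q{\left(K \right)} = 7 - 3 K$ ($q{\left(K \right)} = 7 - \left(\left(K + K\right) + K\right) = 7 - \left(2 K + K\right) = 7 - 3 K$)
$\sqrt{d{\left(-22 \right)} + q{\left(-101 \right)}} = \sqrt{-2 + \left(7 - -303\right)} = \sqrt{-2 + \left(7 + 303\right)} = \sqrt{-2 + 310} = \sqrt{308} = 2 \sqrt{77}$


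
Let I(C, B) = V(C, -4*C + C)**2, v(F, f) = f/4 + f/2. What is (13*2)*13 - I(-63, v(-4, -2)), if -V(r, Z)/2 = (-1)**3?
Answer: 334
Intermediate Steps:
v(F, f) = 3*f/4 (v(F, f) = f*(1/4) + f*(1/2) = f/4 + f/2 = 3*f/4)
V(r, Z) = 2 (V(r, Z) = -2*(-1)**3 = -2*(-1) = 2)
I(C, B) = 4 (I(C, B) = 2**2 = 4)
(13*2)*13 - I(-63, v(-4, -2)) = (13*2)*13 - 1*4 = 26*13 - 4 = 338 - 4 = 334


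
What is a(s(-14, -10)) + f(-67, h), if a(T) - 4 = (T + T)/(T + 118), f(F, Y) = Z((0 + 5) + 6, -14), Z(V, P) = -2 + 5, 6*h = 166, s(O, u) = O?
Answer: 175/26 ≈ 6.7308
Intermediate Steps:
h = 83/3 (h = (⅙)*166 = 83/3 ≈ 27.667)
Z(V, P) = 3
f(F, Y) = 3
a(T) = 4 + 2*T/(118 + T) (a(T) = 4 + (T + T)/(T + 118) = 4 + (2*T)/(118 + T) = 4 + 2*T/(118 + T))
a(s(-14, -10)) + f(-67, h) = 2*(236 + 3*(-14))/(118 - 14) + 3 = 2*(236 - 42)/104 + 3 = 2*(1/104)*194 + 3 = 97/26 + 3 = 175/26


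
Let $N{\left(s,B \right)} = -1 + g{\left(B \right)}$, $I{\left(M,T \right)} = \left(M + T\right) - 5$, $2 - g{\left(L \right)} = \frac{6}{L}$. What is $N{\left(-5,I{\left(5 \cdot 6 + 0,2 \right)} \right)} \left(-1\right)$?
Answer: $- \frac{7}{9} \approx -0.77778$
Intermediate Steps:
$g{\left(L \right)} = 2 - \frac{6}{L}$
$I{\left(M,T \right)} = -5 + M + T$
$N{\left(s,B \right)} = 1 - \frac{6}{B}$ ($N{\left(s,B \right)} = -1 + \left(2 - \frac{6}{B}\right) = 1 - \frac{6}{B}$)
$N{\left(-5,I{\left(5 \cdot 6 + 0,2 \right)} \right)} \left(-1\right) = \frac{-6 + \left(-5 + \left(5 \cdot 6 + 0\right) + 2\right)}{-5 + \left(5 \cdot 6 + 0\right) + 2} \left(-1\right) = \frac{-6 + \left(-5 + \left(30 + 0\right) + 2\right)}{-5 + \left(30 + 0\right) + 2} \left(-1\right) = \frac{-6 + \left(-5 + 30 + 2\right)}{-5 + 30 + 2} \left(-1\right) = \frac{-6 + 27}{27} \left(-1\right) = \frac{1}{27} \cdot 21 \left(-1\right) = \frac{7}{9} \left(-1\right) = - \frac{7}{9}$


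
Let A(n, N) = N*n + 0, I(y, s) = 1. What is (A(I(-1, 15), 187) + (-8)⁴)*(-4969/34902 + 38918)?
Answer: 5817646299961/34902 ≈ 1.6669e+8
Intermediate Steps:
A(n, N) = N*n
(A(I(-1, 15), 187) + (-8)⁴)*(-4969/34902 + 38918) = (187*1 + (-8)⁴)*(-4969/34902 + 38918) = (187 + 4096)*(-4969*1/34902 + 38918) = 4283*(-4969/34902 + 38918) = 4283*(1358311067/34902) = 5817646299961/34902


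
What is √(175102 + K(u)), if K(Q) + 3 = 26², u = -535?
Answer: 5*√7031 ≈ 419.26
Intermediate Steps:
K(Q) = 673 (K(Q) = -3 + 26² = -3 + 676 = 673)
√(175102 + K(u)) = √(175102 + 673) = √175775 = 5*√7031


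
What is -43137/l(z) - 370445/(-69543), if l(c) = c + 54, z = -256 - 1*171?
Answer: 3138052376/25939539 ≈ 120.98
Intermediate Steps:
z = -427 (z = -256 - 171 = -427)
l(c) = 54 + c
-43137/l(z) - 370445/(-69543) = -43137/(54 - 427) - 370445/(-69543) = -43137/(-373) - 370445*(-1/69543) = -43137*(-1/373) + 370445/69543 = 43137/373 + 370445/69543 = 3138052376/25939539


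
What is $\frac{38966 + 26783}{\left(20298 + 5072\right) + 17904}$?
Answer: $\frac{65749}{43274} \approx 1.5194$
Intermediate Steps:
$\frac{38966 + 26783}{\left(20298 + 5072\right) + 17904} = \frac{65749}{25370 + 17904} = \frac{65749}{43274}$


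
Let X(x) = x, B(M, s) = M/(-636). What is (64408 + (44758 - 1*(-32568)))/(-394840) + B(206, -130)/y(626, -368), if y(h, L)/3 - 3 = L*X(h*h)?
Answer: -974964714304381/2716038978641820 ≈ -0.35897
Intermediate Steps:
B(M, s) = -M/636 (B(M, s) = M*(-1/636) = -M/636)
y(h, L) = 9 + 3*L*h² (y(h, L) = 9 + 3*(L*(h*h)) = 9 + 3*(L*h²) = 9 + 3*L*h²)
(64408 + (44758 - 1*(-32568)))/(-394840) + B(206, -130)/y(626, -368) = (64408 + (44758 - 1*(-32568)))/(-394840) + (-1/636*206)/(9 + 3*(-368)*626²) = (64408 + (44758 + 32568))*(-1/394840) - 103/(318*(9 + 3*(-368)*391876)) = (64408 + 77326)*(-1/394840) - 103/(318*(9 - 432631104)) = 141734*(-1/394840) - 103/318/(-432631095) = -70867/197420 - 103/318*(-1/432631095) = -70867/197420 + 103/137576688210 = -974964714304381/2716038978641820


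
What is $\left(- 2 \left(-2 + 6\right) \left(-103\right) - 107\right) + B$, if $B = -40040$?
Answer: $-39323$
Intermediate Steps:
$\left(- 2 \left(-2 + 6\right) \left(-103\right) - 107\right) + B = \left(- 2 \left(-2 + 6\right) \left(-103\right) - 107\right) - 40040 = \left(\left(-2\right) 4 \left(-103\right) - 107\right) - 40040 = \left(\left(-8\right) \left(-103\right) - 107\right) - 40040 = \left(824 - 107\right) - 40040 = 717 - 40040 = -39323$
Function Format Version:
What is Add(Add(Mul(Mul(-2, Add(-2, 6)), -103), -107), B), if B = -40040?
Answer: -39323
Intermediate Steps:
Add(Add(Mul(Mul(-2, Add(-2, 6)), -103), -107), B) = Add(Add(Mul(Mul(-2, Add(-2, 6)), -103), -107), -40040) = Add(Add(Mul(Mul(-2, 4), -103), -107), -40040) = Add(Add(Mul(-8, -103), -107), -40040) = Add(Add(824, -107), -40040) = Add(717, -40040) = -39323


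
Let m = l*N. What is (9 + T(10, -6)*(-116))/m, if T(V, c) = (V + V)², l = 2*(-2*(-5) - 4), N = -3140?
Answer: 46391/37680 ≈ 1.2312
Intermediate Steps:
l = 12 (l = 2*(10 - 4) = 2*6 = 12)
T(V, c) = 4*V² (T(V, c) = (2*V)² = 4*V²)
m = -37680 (m = 12*(-3140) = -37680)
(9 + T(10, -6)*(-116))/m = (9 + (4*10²)*(-116))/(-37680) = (9 + (4*100)*(-116))*(-1/37680) = (9 + 400*(-116))*(-1/37680) = (9 - 46400)*(-1/37680) = -46391*(-1/37680) = 46391/37680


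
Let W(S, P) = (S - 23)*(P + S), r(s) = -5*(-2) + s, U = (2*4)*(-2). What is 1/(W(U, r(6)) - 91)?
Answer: -1/91 ≈ -0.010989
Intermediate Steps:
U = -16 (U = 8*(-2) = -16)
r(s) = 10 + s
W(S, P) = (-23 + S)*(P + S)
1/(W(U, r(6)) - 91) = 1/(((-16)² - 23*(10 + 6) - 23*(-16) + (10 + 6)*(-16)) - 91) = 1/((256 - 23*16 + 368 + 16*(-16)) - 91) = 1/((256 - 368 + 368 - 256) - 91) = 1/(0 - 91) = 1/(-91) = -1/91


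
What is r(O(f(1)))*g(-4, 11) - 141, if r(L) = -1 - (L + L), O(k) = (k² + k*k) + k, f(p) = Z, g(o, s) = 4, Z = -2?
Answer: -193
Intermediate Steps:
f(p) = -2
O(k) = k + 2*k² (O(k) = (k² + k²) + k = 2*k² + k = k + 2*k²)
r(L) = -1 - 2*L
r(O(f(1)))*g(-4, 11) - 141 = (-1 - (-4)*(1 + 2*(-2)))*4 - 141 = (-1 - (-4)*(1 - 4))*4 - 141 = (-1 - (-4)*(-3))*4 - 141 = (-1 - 2*6)*4 - 141 = (-1 - 12)*4 - 141 = -13*4 - 141 = -52 - 141 = -193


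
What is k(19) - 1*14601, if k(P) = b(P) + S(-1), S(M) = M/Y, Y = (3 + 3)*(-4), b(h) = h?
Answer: -349967/24 ≈ -14582.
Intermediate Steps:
Y = -24 (Y = 6*(-4) = -24)
S(M) = -M/24 (S(M) = M/(-24) = M*(-1/24) = -M/24)
k(P) = 1/24 + P (k(P) = P - 1/24*(-1) = P + 1/24 = 1/24 + P)
k(19) - 1*14601 = (1/24 + 19) - 1*14601 = 457/24 - 14601 = -349967/24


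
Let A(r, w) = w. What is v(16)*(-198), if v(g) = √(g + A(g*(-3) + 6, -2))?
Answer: -198*√14 ≈ -740.85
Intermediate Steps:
v(g) = √(-2 + g) (v(g) = √(g - 2) = √(-2 + g))
v(16)*(-198) = √(-2 + 16)*(-198) = √14*(-198) = -198*√14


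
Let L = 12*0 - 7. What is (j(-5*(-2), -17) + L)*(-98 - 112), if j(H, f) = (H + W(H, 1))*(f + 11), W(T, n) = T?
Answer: 26670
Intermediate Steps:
L = -7 (L = 0 - 7 = -7)
j(H, f) = 2*H*(11 + f) (j(H, f) = (H + H)*(f + 11) = (2*H)*(11 + f) = 2*H*(11 + f))
(j(-5*(-2), -17) + L)*(-98 - 112) = (2*(-5*(-2))*(11 - 17) - 7)*(-98 - 112) = (2*10*(-6) - 7)*(-210) = (-120 - 7)*(-210) = -127*(-210) = 26670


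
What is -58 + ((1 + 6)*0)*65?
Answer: -58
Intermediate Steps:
-58 + ((1 + 6)*0)*65 = -58 + (7*0)*65 = -58 + 0*65 = -58 + 0 = -58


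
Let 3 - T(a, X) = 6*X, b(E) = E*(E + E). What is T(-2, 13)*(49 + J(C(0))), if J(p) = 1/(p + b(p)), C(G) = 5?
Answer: -40440/11 ≈ -3676.4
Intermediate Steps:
b(E) = 2*E² (b(E) = E*(2*E) = 2*E²)
J(p) = 1/(p + 2*p²)
T(a, X) = 3 - 6*X
T(-2, 13)*(49 + J(C(0))) = (3 - 6*13)*(49 + 1/(5*(1 + 2*5))) = (3 - 78)*(49 + 1/(5*(1 + 10))) = -75*(49 + (⅕)/11) = -75*(49 + (⅕)*(1/11)) = -75*(49 + 1/55) = -75*2696/55 = -40440/11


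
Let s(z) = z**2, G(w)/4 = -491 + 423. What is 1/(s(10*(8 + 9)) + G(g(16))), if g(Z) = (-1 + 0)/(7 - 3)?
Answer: 1/28628 ≈ 3.4931e-5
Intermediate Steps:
g(Z) = -1/4
G(w) = -272 (G(w) = 4*(-491 + 423) = 4*(-68) = -272)
1/(s(10*(8 + 9)) + G(g(16))) = 1/((10*(8 + 9))**2 - 272) = 1/((10*17)**2 - 272) = 1/(170**2 - 272) = 1/(28900 - 272) = 1/28628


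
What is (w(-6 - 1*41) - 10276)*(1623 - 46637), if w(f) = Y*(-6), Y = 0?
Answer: 462563864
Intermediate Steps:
w(f) = 0 (w(f) = 0*(-6) = 0)
(w(-6 - 1*41) - 10276)*(1623 - 46637) = (0 - 10276)*(1623 - 46637) = -10276*(-45014) = 462563864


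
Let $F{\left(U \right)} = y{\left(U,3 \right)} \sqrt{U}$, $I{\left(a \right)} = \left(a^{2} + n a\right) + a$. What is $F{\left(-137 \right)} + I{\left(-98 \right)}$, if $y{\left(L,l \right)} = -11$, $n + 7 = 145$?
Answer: $-4018 - 11 i \sqrt{137} \approx -4018.0 - 128.75 i$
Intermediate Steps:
$n = 138$ ($n = -7 + 145 = 138$)
$I{\left(a \right)} = a^{2} + 139 a$ ($I{\left(a \right)} = \left(a^{2} + 138 a\right) + a = a^{2} + 139 a$)
$F{\left(U \right)} = - 11 \sqrt{U}$
$F{\left(-137 \right)} + I{\left(-98 \right)} = - 11 \sqrt{-137} - 98 \left(139 - 98\right) = - 11 i \sqrt{137} - 4018 = -4018 - 11 i \sqrt{137}$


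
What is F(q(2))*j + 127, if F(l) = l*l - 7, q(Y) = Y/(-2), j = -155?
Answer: 1057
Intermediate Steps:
q(Y) = -Y/2 (q(Y) = Y*(-½) = -Y/2)
F(l) = -7 + l² (F(l) = l² - 7 = -7 + l²)
F(q(2))*j + 127 = (-7 + (-½*2)²)*(-155) + 127 = (-7 + (-1)²)*(-155) + 127 = (-7 + 1)*(-155) + 127 = -6*(-155) + 127 = 930 + 127 = 1057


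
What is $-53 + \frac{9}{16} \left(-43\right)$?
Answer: $- \frac{1235}{16} \approx -77.188$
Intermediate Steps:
$-53 + \frac{9}{16} \left(-43\right) = -53 - \frac{387}{16} = - \frac{1235}{16}$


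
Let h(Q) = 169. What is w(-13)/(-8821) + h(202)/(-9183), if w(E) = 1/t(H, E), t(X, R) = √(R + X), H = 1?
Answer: -169/9183 + I*√3/52926 ≈ -0.018404 + 3.2726e-5*I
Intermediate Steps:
w(E) = (1 + E)^(-½) (w(E) = 1/(√(E + 1)) = 1/(√(1 + E)) = (1 + E)^(-½))
w(-13)/(-8821) + h(202)/(-9183) = 1/(√(1 - 13)*(-8821)) + 169/(-9183) = -1/8821/√(-12) + 169*(-1/9183) = -I*√3/6*(-1/8821) - 169/9183 = I*√3/52926 - 169/9183 = -169/9183 + I*√3/52926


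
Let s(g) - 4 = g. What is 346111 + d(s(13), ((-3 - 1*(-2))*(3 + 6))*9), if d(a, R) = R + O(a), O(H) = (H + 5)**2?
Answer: 346514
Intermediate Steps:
O(H) = (5 + H)**2
s(g) = 4 + g
d(a, R) = R + (5 + a)**2
346111 + d(s(13), ((-3 - 1*(-2))*(3 + 6))*9) = 346111 + (((-3 - 1*(-2))*(3 + 6))*9 + (5 + (4 + 13))**2) = 346111 + (((-3 + 2)*9)*9 + (5 + 17)**2) = 346111 + (-1*9*9 + 22**2) = 346111 + (-9*9 + 484) = 346111 + (-81 + 484) = 346111 + 403 = 346514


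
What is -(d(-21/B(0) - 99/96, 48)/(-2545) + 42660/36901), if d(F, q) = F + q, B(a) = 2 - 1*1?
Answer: -3443565669/3005217440 ≈ -1.1459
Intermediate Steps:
B(a) = 1 (B(a) = 2 - 1 = 1)
-(d(-21/B(0) - 99/96, 48)/(-2545) + 42660/36901) = -(((-21/1 - 99/96) + 48)/(-2545) + 42660/36901) = -(((-21*1 - 99*1/96) + 48)*(-1/2545) + 42660*(1/36901)) = -(((-21 - 33/32) + 48)*(-1/2545) + 42660/36901) = -((-705/32 + 48)*(-1/2545) + 42660/36901) = -((831/32)*(-1/2545) + 42660/36901) = -(-831/81440 + 42660/36901) = -1*3443565669/3005217440 = -3443565669/3005217440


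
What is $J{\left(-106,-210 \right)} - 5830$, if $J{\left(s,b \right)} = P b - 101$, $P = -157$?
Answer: $27039$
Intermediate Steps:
$J{\left(s,b \right)} = -101 - 157 b$ ($J{\left(s,b \right)} = - 157 b - 101 = -101 - 157 b$)
$J{\left(-106,-210 \right)} - 5830 = \left(-101 - -32970\right) - 5830 = \left(-101 + 32970\right) - 5830 = 32869 - 5830 = 27039$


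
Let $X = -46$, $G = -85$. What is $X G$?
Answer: $3910$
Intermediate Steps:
$X G = \left(-46\right) \left(-85\right) = 3910$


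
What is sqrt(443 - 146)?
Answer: 3*sqrt(33) ≈ 17.234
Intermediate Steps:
sqrt(443 - 146) = sqrt(297) = 3*sqrt(33)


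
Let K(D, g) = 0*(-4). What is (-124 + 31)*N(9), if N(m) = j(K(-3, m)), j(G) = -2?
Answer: 186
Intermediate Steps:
K(D, g) = 0
N(m) = -2
(-124 + 31)*N(9) = (-124 + 31)*(-2) = -93*(-2) = 186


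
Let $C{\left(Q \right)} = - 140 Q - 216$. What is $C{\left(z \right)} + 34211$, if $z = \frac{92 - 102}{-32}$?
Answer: $\frac{135805}{4} \approx 33951.0$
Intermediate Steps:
$z = \frac{5}{16}$ ($z = \left(-10\right) \left(- \frac{1}{32}\right) = \frac{5}{16} \approx 0.3125$)
$C{\left(Q \right)} = -216 - 140 Q$
$C{\left(z \right)} + 34211 = \left(-216 - \frac{175}{4}\right) + 34211 = - \frac{1039}{4} + 34211 = \frac{135805}{4}$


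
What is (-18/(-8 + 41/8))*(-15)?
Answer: -2160/23 ≈ -93.913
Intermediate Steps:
(-18/(-8 + 41/8))*(-15) = (-18/(-23/8))*(-15) = -8/23*(-18)*(-15) = (144/23)*(-15) = -2160/23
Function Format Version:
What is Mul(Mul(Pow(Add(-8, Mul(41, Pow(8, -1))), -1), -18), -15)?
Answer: Rational(-2160, 23) ≈ -93.913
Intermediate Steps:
Mul(Mul(Pow(Add(-8, Mul(41, Pow(8, -1))), -1), -18), -15) = Mul(Mul(Pow(Add(-8, Mul(41, Rational(1, 8))), -1), -18), -15) = Mul(Mul(Pow(Add(-8, Rational(41, 8)), -1), -18), -15) = Mul(Mul(Pow(Rational(-23, 8), -1), -18), -15) = Mul(Mul(Rational(-8, 23), -18), -15) = Mul(Rational(144, 23), -15) = Rational(-2160, 23)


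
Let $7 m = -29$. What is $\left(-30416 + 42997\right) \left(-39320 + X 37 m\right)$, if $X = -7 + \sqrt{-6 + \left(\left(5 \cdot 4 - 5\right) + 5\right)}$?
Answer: $-481185507 - \frac{13499413 \sqrt{14}}{7} \approx -4.884 \cdot 10^{8}$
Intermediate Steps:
$m = - \frac{29}{7}$ ($m = \frac{1}{7} \left(-29\right) = - \frac{29}{7} \approx -4.1429$)
$X = -7 + \sqrt{14}$ ($X = -7 + \sqrt{-6 + \left(\left(20 - 5\right) + 5\right)} = -7 + \sqrt{-6 + \left(15 + 5\right)} = -7 + \sqrt{-6 + 20} = -7 + \sqrt{14} \approx -3.2583$)
$\left(-30416 + 42997\right) \left(-39320 + X 37 m\right) = \left(-30416 + 42997\right) \left(-39320 + \left(-7 + \sqrt{14}\right) 37 \left(- \frac{29}{7}\right)\right) = 12581 \left(-39320 + \left(-259 + 37 \sqrt{14}\right) \left(- \frac{29}{7}\right)\right) = 12581 \left(-39320 + \left(1073 - \frac{1073 \sqrt{14}}{7}\right)\right) = 12581 \left(-38247 - \frac{1073 \sqrt{14}}{7}\right) = -481185507 - \frac{13499413 \sqrt{14}}{7}$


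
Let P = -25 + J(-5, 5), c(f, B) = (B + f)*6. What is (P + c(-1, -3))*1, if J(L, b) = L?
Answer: -54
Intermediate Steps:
c(f, B) = 6*B + 6*f
P = -30 (P = -25 - 5 = -30)
(P + c(-1, -3))*1 = (-30 + (6*(-3) + 6*(-1)))*1 = (-30 + (-18 - 6))*1 = (-30 - 24)*1 = -54*1 = -54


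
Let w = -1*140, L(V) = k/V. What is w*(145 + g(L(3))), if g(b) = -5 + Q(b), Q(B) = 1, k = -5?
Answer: -19740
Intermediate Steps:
L(V) = -5/V
w = -140
g(b) = -4 (g(b) = -5 + 1 = -4)
w*(145 + g(L(3))) = -140*(145 - 4) = -140*141 = -19740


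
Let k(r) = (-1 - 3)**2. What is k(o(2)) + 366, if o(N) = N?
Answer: 382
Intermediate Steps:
k(r) = 16 (k(r) = (-4)**2 = 16)
k(o(2)) + 366 = 16 + 366 = 382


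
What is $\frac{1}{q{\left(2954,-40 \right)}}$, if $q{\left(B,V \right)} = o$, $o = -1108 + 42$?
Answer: $- \frac{1}{1066} \approx -0.00093809$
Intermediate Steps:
$o = -1066$
$q{\left(B,V \right)} = -1066$
$\frac{1}{q{\left(2954,-40 \right)}} = \frac{1}{-1066} = - \frac{1}{1066}$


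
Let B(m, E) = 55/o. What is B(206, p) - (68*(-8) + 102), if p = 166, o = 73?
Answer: 32321/73 ≈ 442.75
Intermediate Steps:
B(m, E) = 55/73
B(206, p) - (68*(-8) + 102) = 55/73 - (68*(-8) + 102) = 55/73 - (-544 + 102) = 55/73 - 1*(-442) = 55/73 + 442 = 32321/73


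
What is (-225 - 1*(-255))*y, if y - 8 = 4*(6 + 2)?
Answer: 1200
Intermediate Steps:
y = 40 (y = 8 + 4*(6 + 2) = 8 + 4*8 = 8 + 32 = 40)
(-225 - 1*(-255))*y = (-225 - 1*(-255))*40 = (-225 + 255)*40 = 30*40 = 1200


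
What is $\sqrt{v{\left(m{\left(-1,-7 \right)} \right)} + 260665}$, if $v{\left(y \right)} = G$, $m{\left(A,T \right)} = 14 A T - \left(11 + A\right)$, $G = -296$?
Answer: $\sqrt{260369} \approx 510.26$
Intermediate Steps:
$m{\left(A,T \right)} = -11 - A + 14 A T$ ($m{\left(A,T \right)} = 14 A T - \left(11 + A\right) = -11 - A + 14 A T$)
$v{\left(y \right)} = -296$
$\sqrt{v{\left(m{\left(-1,-7 \right)} \right)} + 260665} = \sqrt{-296 + 260665} = \sqrt{260369}$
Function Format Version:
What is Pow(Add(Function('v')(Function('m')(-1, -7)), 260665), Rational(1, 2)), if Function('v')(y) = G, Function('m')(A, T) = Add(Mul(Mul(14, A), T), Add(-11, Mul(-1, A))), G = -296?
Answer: Pow(260369, Rational(1, 2)) ≈ 510.26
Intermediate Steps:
Function('m')(A, T) = Add(-11, Mul(-1, A), Mul(14, A, T)) (Function('m')(A, T) = Add(Mul(14, A, T), Add(-11, Mul(-1, A))) = Add(-11, Mul(-1, A), Mul(14, A, T)))
Function('v')(y) = -296
Pow(Add(Function('v')(Function('m')(-1, -7)), 260665), Rational(1, 2)) = Pow(Add(-296, 260665), Rational(1, 2)) = Pow(260369, Rational(1, 2))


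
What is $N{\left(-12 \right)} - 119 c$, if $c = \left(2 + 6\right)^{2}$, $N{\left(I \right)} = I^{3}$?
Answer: $-9344$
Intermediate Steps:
$c = 64$ ($c = 8^{2} = 64$)
$N{\left(-12 \right)} - 119 c = \left(-12\right)^{3} - 7616 = -1728 - 7616 = -9344$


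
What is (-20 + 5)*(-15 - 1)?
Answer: 240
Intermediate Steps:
(-20 + 5)*(-15 - 1) = -15*(-16) = 240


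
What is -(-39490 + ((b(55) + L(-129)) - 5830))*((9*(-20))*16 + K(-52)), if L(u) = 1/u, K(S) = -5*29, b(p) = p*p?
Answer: -16504569400/129 ≈ -1.2794e+8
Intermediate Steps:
b(p) = p²
K(S) = -145
-(-39490 + ((b(55) + L(-129)) - 5830))*((9*(-20))*16 + K(-52)) = -(-39490 + ((55² + 1/(-129)) - 5830))*((9*(-20))*16 - 145) = -(-39490 + ((3025 - 1/129) - 5830))*(-180*16 - 145) = -(-39490 + (390224/129 - 5830))*(-2880 - 145) = -(-39490 - 361846/129)*(-3025) = -(-5456056)*(-3025)/129 = -1*16504569400/129 = -16504569400/129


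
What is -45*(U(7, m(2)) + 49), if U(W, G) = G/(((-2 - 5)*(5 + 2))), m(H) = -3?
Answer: -108180/49 ≈ -2207.8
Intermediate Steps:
U(W, G) = -G/49 (U(W, G) = G/((-7*7)) = G/(-49) = G*(-1/49) = -G/49)
-45*(U(7, m(2)) + 49) = -45*(-1/49*(-3) + 49) = -45*(3/49 + 49) = -45*2404/49 = -108180/49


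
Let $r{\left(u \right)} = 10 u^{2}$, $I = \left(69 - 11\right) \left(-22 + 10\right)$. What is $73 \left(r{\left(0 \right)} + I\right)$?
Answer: $-50808$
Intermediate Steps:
$I = -696$ ($I = 58 \left(-12\right) = -696$)
$73 \left(r{\left(0 \right)} + I\right) = 73 \left(10 \cdot 0^{2} - 696\right) = 73 \left(10 \cdot 0 - 696\right) = 73 \left(0 - 696\right) = 73 \left(-696\right) = -50808$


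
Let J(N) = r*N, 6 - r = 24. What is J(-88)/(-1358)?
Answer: -792/679 ≈ -1.1664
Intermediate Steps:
r = -18 (r = 6 - 1*24 = 6 - 24 = -18)
J(N) = -18*N
J(-88)/(-1358) = -18*(-88)/(-1358) = 1584*(-1/1358) = -792/679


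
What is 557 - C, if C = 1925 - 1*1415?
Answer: 47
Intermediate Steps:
C = 510 (C = 1925 - 1415 = 510)
557 - C = 557 - 1*510 = 557 - 510 = 47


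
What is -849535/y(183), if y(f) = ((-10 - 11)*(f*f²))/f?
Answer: 849535/703269 ≈ 1.2080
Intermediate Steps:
y(f) = -21*f² (y(f) = (-21*f³)/f = -21*f²)
-849535/y(183) = -849535/((-21*183²)) = -849535/((-21*33489)) = -849535/(-703269) = -849535*(-1/703269) = 849535/703269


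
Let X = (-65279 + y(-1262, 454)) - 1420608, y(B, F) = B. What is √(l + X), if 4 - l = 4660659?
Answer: 2*I*√1536951 ≈ 2479.5*I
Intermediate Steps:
l = -4660655 (l = 4 - 1*4660659 = 4 - 4660659 = -4660655)
X = -1487149 (X = (-65279 - 1262) - 1420608 = -66541 - 1420608 = -1487149)
√(l + X) = √(-4660655 - 1487149) = √(-6147804) = 2*I*√1536951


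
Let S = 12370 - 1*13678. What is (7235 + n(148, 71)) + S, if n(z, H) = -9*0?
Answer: 5927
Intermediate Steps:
n(z, H) = 0
S = -1308 (S = 12370 - 13678 = -1308)
(7235 + n(148, 71)) + S = (7235 + 0) - 1308 = 7235 - 1308 = 5927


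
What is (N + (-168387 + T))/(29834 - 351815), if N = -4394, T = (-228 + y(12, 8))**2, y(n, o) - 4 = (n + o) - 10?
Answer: 126985/321981 ≈ 0.39439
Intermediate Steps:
y(n, o) = -6 + n + o (y(n, o) = 4 + ((n + o) - 10) = 4 + (-10 + n + o) = -6 + n + o)
T = 45796 (T = (-228 + (-6 + 12 + 8))**2 = (-228 + 14)**2 = (-214)**2 = 45796)
(N + (-168387 + T))/(29834 - 351815) = (-4394 + (-168387 + 45796))/(29834 - 351815) = (-4394 - 122591)/(-321981) = -126985*(-1/321981) = 126985/321981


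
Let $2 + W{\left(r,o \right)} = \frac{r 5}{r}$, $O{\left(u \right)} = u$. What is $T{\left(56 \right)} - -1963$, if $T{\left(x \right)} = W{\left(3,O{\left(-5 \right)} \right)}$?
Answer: $1966$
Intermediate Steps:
$W{\left(r,o \right)} = 3$ ($W{\left(r,o \right)} = -2 + \frac{r 5}{r} = -2 + \frac{5 r}{r} = -2 + 5 = 3$)
$T{\left(x \right)} = 3$
$T{\left(56 \right)} - -1963 = 3 - -1963 = 3 + 1963 = 1966$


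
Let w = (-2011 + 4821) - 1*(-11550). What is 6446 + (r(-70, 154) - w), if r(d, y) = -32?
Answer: -7946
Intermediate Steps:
w = 14360 (w = 2810 + 11550 = 14360)
6446 + (r(-70, 154) - w) = 6446 + (-32 - 1*14360) = 6446 + (-32 - 14360) = 6446 - 14392 = -7946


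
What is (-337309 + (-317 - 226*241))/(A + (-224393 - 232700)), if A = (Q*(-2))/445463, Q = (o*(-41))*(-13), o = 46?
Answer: 174662478596/203618068095 ≈ 0.85779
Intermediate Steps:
Q = 24518 (Q = (46*(-41))*(-13) = -1886*(-13) = 24518)
A = -49036/445463 (A = (24518*(-2))/445463 = -49036*1/445463 = -49036/445463 ≈ -0.11008)
(-337309 + (-317 - 226*241))/(A + (-224393 - 232700)) = (-337309 + (-317 - 226*241))/(-49036/445463 + (-224393 - 232700)) = (-337309 + (-317 - 54466))/(-49036/445463 - 457093) = (-337309 - 54783)/(-203618068095/445463) = -392092*(-445463/203618068095) = 174662478596/203618068095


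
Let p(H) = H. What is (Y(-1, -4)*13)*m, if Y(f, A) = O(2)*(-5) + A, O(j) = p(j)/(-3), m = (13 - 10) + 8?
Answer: -286/3 ≈ -95.333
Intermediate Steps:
m = 11 (m = 3 + 8 = 11)
O(j) = -j/3 (O(j) = j/(-3) = j*(-1/3) = -j/3)
Y(f, A) = 10/3 + A (Y(f, A) = -1/3*2*(-5) + A = -2/3*(-5) + A = 10/3 + A)
(Y(-1, -4)*13)*m = ((10/3 - 4)*13)*11 = -2/3*13*11 = -26/3*11 = -286/3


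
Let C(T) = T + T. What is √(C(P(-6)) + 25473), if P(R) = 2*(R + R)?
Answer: 15*√113 ≈ 159.45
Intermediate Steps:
P(R) = 4*R (P(R) = 2*(2*R) = 4*R)
C(T) = 2*T
√(C(P(-6)) + 25473) = √(2*(4*(-6)) + 25473) = √(2*(-24) + 25473) = √(-48 + 25473) = √25425 = 15*√113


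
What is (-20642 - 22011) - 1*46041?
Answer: -88694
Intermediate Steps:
(-20642 - 22011) - 1*46041 = -42653 - 46041 = -88694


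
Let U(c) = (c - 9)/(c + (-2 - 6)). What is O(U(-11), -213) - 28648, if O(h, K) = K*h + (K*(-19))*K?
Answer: -16926781/19 ≈ -8.9088e+5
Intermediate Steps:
U(c) = (-9 + c)/(-8 + c) (U(c) = (-9 + c)/(c - 8) = (-9 + c)/(-8 + c))
O(h, K) = -19*K**2 + K*h (O(h, K) = K*h + (-19*K)*K = K*h - 19*K**2 = -19*K**2 + K*h)
O(U(-11), -213) - 28648 = -213*((-9 - 11)/(-8 - 11) - 19*(-213)) - 28648 = -213*(-20/(-19) + 4047) - 28648 = -213*(-1/19*(-20) + 4047) - 28648 = -213*(20/19 + 4047) - 28648 = -213*76913/19 - 28648 = -16382469/19 - 28648 = -16926781/19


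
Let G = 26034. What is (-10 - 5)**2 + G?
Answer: 26259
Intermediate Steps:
(-10 - 5)**2 + G = (-10 - 5)**2 + 26034 = (-15)**2 + 26034 = 225 + 26034 = 26259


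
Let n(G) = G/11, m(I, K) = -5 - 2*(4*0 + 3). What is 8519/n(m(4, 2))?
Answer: -8519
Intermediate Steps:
m(I, K) = -11 (m(I, K) = -5 - 2*(0 + 3) = -5 - 2*3 = -5 - 6 = -11)
n(G) = G/11 (n(G) = G*(1/11) = G/11)
8519/n(m(4, 2)) = 8519/(((1/11)*(-11))) = 8519/(-1) = 8519*(-1) = -8519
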